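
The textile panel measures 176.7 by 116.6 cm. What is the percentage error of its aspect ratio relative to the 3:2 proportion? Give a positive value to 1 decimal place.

1.0%

Ratio = 176.7 / 116.6 ≈ 1.5154.
Ideal 3:2 = 1.5000. |1.5154 − 1.5000| / 1.5000 ≈ 1.03% → 1.0%.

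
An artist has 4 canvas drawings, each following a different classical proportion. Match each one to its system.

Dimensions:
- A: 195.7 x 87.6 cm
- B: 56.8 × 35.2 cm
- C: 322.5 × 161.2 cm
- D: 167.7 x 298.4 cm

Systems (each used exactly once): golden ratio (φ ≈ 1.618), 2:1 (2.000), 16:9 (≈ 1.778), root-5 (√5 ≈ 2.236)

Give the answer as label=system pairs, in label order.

A = 195.7/87.6 ≈ 2.234 → root-5 (2.236)
B = 56.8/35.2 ≈ 1.614 → golden ratio (1.618)
C = 322.5/161.2 ≈ 2.001 → 2:1 (2.000)
D = 298.4/167.7 ≈ 1.779 → 16:9 (1.778)

A=root-5, B=golden ratio, C=2:1, D=16:9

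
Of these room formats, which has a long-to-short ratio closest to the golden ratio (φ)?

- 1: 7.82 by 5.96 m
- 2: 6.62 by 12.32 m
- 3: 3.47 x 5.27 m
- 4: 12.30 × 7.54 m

4

Target golden ratio ≈ 1.618.
1: 1.312 (Δ0.306)  2: 1.861 (Δ0.243)  3: 1.519 (Δ0.099)  4: 1.631 (Δ0.013)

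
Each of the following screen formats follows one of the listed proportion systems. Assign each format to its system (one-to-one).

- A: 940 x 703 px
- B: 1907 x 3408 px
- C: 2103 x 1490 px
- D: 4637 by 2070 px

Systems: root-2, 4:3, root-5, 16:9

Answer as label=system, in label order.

A = 940/703 ≈ 1.337 → 4:3 (1.333)
B = 3408/1907 ≈ 1.787 → 16:9 (1.778)
C = 2103/1490 ≈ 1.411 → root-2 (1.414)
D = 4637/2070 ≈ 2.240 → root-5 (2.236)

A=4:3, B=16:9, C=root-2, D=root-5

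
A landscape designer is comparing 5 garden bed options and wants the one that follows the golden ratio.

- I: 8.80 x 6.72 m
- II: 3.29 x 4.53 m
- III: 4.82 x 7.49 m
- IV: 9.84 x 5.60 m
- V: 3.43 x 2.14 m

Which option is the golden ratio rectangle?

Ratios (long/short): I ≈ 1.310; II ≈ 1.377; III ≈ 1.554; IV ≈ 1.757; V ≈ 1.603.
golden ratio ≈ 1.618; option V is nearest (Δ 0.015).

V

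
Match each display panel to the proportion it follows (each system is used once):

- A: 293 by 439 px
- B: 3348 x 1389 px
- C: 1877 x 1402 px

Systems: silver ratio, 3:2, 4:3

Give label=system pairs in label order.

Ratios: A ≈ 1.498; B ≈ 2.410; C ≈ 1.339.
Targets: silver ratio ≈ 2.414; 3:2 ≈ 1.500; 4:3 ≈ 1.333.

A=3:2, B=silver ratio, C=4:3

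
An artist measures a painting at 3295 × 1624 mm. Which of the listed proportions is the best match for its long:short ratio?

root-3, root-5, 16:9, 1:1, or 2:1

Ratio = 3295 / 1624 ≈ 2.029.
Distances: root-3 1.732 (Δ 0.297); root-5 2.236 (Δ 0.207); 16:9 1.778 (Δ 0.251); 1:1 1.000 (Δ 1.029); 2:1 2.000 (Δ 0.029).

2:1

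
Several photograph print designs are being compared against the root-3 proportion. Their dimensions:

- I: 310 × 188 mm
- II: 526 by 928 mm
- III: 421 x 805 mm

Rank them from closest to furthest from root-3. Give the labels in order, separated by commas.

II, I, III

I: 310/188 ≈ 1.649 → |1.649 − 1.732| = 0.083
II: 928/526 ≈ 1.764 → |1.764 − 1.732| = 0.032
III: 805/421 ≈ 1.912 → |1.912 − 1.732| = 0.180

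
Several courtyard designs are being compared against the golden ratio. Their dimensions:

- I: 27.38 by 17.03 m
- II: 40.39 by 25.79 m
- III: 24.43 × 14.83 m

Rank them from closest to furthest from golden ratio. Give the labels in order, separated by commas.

Ratios: I = 27.38 / 17.03 ≈ 1.608; II = 40.39 / 25.79 ≈ 1.566; III = 24.43 / 14.83 ≈ 1.647.
|Δ from 1.618|: I 0.010; II 0.052; III 0.029.

I, III, II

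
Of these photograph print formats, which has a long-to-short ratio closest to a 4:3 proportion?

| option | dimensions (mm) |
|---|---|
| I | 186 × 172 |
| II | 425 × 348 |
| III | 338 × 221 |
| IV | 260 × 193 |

Ratios (long/short): I ≈ 1.081; II ≈ 1.221; III ≈ 1.529; IV ≈ 1.347.
4:3 ≈ 1.333; option IV is nearest (Δ 0.014).

IV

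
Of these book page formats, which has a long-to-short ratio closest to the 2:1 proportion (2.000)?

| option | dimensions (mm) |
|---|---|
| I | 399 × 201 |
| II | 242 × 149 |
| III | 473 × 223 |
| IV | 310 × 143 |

I

Target 2:1 ≈ 2.000.
I: 1.985 (Δ0.015)  II: 1.624 (Δ0.376)  III: 2.121 (Δ0.121)  IV: 2.168 (Δ0.168)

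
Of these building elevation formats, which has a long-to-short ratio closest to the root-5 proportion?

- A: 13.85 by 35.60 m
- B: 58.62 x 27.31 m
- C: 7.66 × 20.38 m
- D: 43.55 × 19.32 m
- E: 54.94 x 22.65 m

D

Ratios (long/short): A ≈ 2.570; B ≈ 2.146; C ≈ 2.661; D ≈ 2.254; E ≈ 2.426.
root-5 ≈ 2.236; option D is nearest (Δ 0.018).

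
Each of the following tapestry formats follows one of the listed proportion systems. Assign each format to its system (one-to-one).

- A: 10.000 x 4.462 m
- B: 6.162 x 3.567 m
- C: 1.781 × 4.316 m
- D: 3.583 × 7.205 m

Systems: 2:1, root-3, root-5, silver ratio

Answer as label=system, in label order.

A=root-5, B=root-3, C=silver ratio, D=2:1

Ratios: A ≈ 2.241; B ≈ 1.728; C ≈ 2.423; D ≈ 2.011.
Targets: 2:1 ≈ 2.000; root-3 ≈ 1.732; root-5 ≈ 2.236; silver ratio ≈ 2.414.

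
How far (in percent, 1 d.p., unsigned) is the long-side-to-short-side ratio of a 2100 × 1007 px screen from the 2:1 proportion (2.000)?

Ratio = 2100 / 1007 ≈ 2.0854.
Ideal 2:1 = 2.0000. |2.0854 − 2.0000| / 2.0000 ≈ 4.27% → 4.3%.

4.3%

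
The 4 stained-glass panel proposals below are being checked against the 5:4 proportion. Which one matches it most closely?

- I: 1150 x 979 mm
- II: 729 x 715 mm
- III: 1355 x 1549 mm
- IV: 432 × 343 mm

IV

Target 5:4 ≈ 1.250.
I: 1.175 (Δ0.075)  II: 1.020 (Δ0.230)  III: 1.143 (Δ0.107)  IV: 1.259 (Δ0.009)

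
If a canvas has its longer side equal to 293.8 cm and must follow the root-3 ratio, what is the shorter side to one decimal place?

169.6 cm

root-3 ≈ 1.73205.
Shorter side = 293.8 ÷ 1.73205 ≈ 169.626 → 169.6 cm.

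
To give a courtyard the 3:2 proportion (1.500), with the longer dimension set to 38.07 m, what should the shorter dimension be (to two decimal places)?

3:2 = 1.50000.
Shorter side = 38.07 ÷ 1.50000 ≈ 25.3800 → 25.38 m.

25.38 m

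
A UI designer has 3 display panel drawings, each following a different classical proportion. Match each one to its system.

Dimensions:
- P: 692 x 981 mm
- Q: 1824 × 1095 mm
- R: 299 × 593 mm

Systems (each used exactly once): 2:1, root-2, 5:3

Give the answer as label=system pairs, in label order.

P = 981/692 ≈ 1.418 → root-2 (1.414)
Q = 1824/1095 ≈ 1.666 → 5:3 (1.667)
R = 593/299 ≈ 1.983 → 2:1 (2.000)

P=root-2, Q=5:3, R=2:1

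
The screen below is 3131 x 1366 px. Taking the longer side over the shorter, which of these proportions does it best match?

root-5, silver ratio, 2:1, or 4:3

Ratio = 3131 / 1366 ≈ 2.292.
Distances: root-5 2.236 (Δ 0.056); silver ratio 2.414 (Δ 0.122); 2:1 2.000 (Δ 0.292); 4:3 1.333 (Δ 0.959).

root-5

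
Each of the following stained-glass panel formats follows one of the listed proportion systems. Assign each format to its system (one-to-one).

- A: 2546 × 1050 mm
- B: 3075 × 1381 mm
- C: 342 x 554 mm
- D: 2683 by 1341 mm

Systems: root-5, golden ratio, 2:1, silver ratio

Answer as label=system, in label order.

A=silver ratio, B=root-5, C=golden ratio, D=2:1

Ratios: A ≈ 2.425; B ≈ 2.227; C ≈ 1.620; D ≈ 2.001.
Targets: root-5 ≈ 2.236; golden ratio ≈ 1.618; 2:1 ≈ 2.000; silver ratio ≈ 2.414.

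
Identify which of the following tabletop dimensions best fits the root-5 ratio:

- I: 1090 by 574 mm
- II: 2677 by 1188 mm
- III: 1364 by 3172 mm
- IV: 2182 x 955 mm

Ratios (long/short): I ≈ 1.899; II ≈ 2.253; III ≈ 2.326; IV ≈ 2.285.
root-5 ≈ 2.236; option II is nearest (Δ 0.017).

II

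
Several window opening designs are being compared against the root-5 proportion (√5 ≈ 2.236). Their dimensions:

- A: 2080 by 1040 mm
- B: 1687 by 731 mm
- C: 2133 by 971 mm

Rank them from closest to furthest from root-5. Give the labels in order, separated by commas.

C, B, A

Ratios: A = 2080 / 1040 ≈ 2.000; B = 1687 / 731 ≈ 2.308; C = 2133 / 971 ≈ 2.197.
|Δ from 2.236|: A 0.236; B 0.072; C 0.039.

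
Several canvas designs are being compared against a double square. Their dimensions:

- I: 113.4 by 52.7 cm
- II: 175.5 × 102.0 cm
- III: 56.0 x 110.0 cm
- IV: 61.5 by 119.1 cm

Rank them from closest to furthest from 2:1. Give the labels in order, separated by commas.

I: 113.4/52.7 ≈ 2.152 → |2.152 − 2.000| = 0.152
II: 175.5/102.0 ≈ 1.721 → |1.721 − 2.000| = 0.279
III: 110.0/56.0 ≈ 1.964 → |1.964 − 2.000| = 0.036
IV: 119.1/61.5 ≈ 1.937 → |1.937 − 2.000| = 0.063

III, IV, I, II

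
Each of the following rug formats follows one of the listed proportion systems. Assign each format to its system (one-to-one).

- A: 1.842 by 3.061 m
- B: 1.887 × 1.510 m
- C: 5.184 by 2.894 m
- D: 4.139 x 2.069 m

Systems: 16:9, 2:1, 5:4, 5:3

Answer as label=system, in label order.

A = 3.061/1.842 ≈ 1.662 → 5:3 (1.667)
B = 1.887/1.510 ≈ 1.250 → 5:4 (1.250)
C = 5.184/2.894 ≈ 1.791 → 16:9 (1.778)
D = 4.139/2.069 ≈ 2.000 → 2:1 (2.000)

A=5:3, B=5:4, C=16:9, D=2:1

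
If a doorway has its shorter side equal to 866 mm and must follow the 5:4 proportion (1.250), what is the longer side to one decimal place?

1082.5 mm

5:4 = 1.25000.
Longer side = 866 × 1.25000 ≈ 1082.500 → 1082.5 mm.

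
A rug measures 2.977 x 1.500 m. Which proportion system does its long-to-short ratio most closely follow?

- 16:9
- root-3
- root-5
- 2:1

Ratio = 2.977 / 1.500 ≈ 1.985.
Distances: 16:9 1.778 (Δ 0.207); root-3 1.732 (Δ 0.253); root-5 2.236 (Δ 0.251); 2:1 2.000 (Δ 0.015).

2:1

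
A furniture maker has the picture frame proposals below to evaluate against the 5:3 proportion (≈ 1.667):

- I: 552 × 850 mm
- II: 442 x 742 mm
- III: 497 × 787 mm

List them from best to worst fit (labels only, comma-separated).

I: 850/552 ≈ 1.540 → |1.540 − 1.667| = 0.127
II: 742/442 ≈ 1.679 → |1.679 − 1.667| = 0.012
III: 787/497 ≈ 1.584 → |1.584 − 1.667| = 0.083

II, III, I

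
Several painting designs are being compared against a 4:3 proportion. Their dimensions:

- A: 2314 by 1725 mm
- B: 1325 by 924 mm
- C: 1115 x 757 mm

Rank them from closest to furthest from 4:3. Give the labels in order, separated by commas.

A: 2314/1725 ≈ 1.341 → |1.341 − 1.333| = 0.008
B: 1325/924 ≈ 1.434 → |1.434 − 1.333| = 0.101
C: 1115/757 ≈ 1.473 → |1.473 − 1.333| = 0.140

A, B, C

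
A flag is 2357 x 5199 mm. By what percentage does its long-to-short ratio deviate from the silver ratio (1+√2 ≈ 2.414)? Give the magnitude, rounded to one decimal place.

8.6%

Ratio = 5199 / 2357 ≈ 2.2058.
Ideal silver ratio ≈ 2.4142. |2.2058 − 2.4142| / 2.4142 ≈ 8.63% → 8.6%.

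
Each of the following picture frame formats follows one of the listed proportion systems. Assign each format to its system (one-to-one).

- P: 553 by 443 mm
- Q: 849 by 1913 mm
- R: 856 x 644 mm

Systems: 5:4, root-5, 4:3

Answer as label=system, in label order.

P=5:4, Q=root-5, R=4:3

Ratios: P ≈ 1.248; Q ≈ 2.253; R ≈ 1.329.
Targets: 5:4 ≈ 1.250; root-5 ≈ 2.236; 4:3 ≈ 1.333.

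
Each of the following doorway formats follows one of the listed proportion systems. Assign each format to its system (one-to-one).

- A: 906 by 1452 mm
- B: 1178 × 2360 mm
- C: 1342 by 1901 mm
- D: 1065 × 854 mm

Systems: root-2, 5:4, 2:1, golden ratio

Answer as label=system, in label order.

A=golden ratio, B=2:1, C=root-2, D=5:4

A = 1452/906 ≈ 1.603 → golden ratio (1.618)
B = 2360/1178 ≈ 2.003 → 2:1 (2.000)
C = 1901/1342 ≈ 1.417 → root-2 (1.414)
D = 1065/854 ≈ 1.247 → 5:4 (1.250)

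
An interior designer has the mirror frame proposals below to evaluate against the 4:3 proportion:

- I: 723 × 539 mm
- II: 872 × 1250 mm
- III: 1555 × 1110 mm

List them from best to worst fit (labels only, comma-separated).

I, III, II

Ratios: I = 723 / 539 ≈ 1.341; II = 1250 / 872 ≈ 1.433; III = 1555 / 1110 ≈ 1.401.
|Δ from 1.333|: I 0.008; II 0.100; III 0.068.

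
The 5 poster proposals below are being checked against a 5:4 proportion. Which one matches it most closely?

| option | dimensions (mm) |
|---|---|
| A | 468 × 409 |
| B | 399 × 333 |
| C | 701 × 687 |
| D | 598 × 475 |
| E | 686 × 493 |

D

Target 5:4 ≈ 1.250.
A: 1.144 (Δ0.106)  B: 1.198 (Δ0.052)  C: 1.020 (Δ0.230)  D: 1.259 (Δ0.009)  E: 1.391 (Δ0.141)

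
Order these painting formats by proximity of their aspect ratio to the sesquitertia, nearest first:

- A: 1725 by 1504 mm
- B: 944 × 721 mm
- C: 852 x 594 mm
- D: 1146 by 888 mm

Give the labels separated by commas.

B, D, C, A

A: 1725/1504 ≈ 1.147 → |1.147 − 1.333| = 0.186
B: 944/721 ≈ 1.309 → |1.309 − 1.333| = 0.024
C: 852/594 ≈ 1.434 → |1.434 − 1.333| = 0.101
D: 1146/888 ≈ 1.291 → |1.291 − 1.333| = 0.042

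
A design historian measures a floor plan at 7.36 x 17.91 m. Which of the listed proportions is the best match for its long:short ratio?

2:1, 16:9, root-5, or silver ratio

silver ratio

Ratio = 17.91 / 7.36 ≈ 2.433.
Distances: 2:1 2.000 (Δ 0.433); 16:9 1.778 (Δ 0.655); root-5 2.236 (Δ 0.197); silver ratio 2.414 (Δ 0.019).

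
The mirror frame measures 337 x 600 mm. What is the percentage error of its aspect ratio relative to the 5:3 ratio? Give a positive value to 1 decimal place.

6.8%

Ratio = 600 / 337 ≈ 1.7804.
Ideal 5:3 ≈ 1.6667. |1.7804 − 1.6667| / 1.6667 ≈ 6.82% → 6.8%.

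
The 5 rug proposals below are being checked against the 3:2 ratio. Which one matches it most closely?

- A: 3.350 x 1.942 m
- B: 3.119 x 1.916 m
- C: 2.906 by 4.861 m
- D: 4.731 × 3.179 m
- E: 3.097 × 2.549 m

Ratios (long/short): A ≈ 1.725; B ≈ 1.628; C ≈ 1.673; D ≈ 1.488; E ≈ 1.215.
3:2 ≈ 1.500; option D is nearest (Δ 0.012).

D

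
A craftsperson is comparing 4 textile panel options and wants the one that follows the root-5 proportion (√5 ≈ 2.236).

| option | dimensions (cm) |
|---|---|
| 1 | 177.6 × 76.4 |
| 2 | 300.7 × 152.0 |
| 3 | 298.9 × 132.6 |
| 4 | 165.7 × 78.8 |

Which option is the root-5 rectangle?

Ratios (long/short): 1 ≈ 2.325; 2 ≈ 1.978; 3 ≈ 2.254; 4 ≈ 2.103.
root-5 ≈ 2.236; option 3 is nearest (Δ 0.018).

3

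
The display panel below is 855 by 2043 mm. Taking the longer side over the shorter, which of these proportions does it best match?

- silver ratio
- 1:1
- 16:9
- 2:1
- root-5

silver ratio

2043/855 ≈ 2.389. Nearest candidates are silver ratio (2.414, off by 0.025) and root-5 (2.236, off by 0.153).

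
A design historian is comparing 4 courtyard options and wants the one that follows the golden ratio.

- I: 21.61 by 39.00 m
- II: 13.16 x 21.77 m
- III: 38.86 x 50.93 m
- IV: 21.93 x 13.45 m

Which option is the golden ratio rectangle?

Target golden ratio ≈ 1.618.
I: 1.805 (Δ0.187)  II: 1.654 (Δ0.036)  III: 1.311 (Δ0.307)  IV: 1.630 (Δ0.012)

IV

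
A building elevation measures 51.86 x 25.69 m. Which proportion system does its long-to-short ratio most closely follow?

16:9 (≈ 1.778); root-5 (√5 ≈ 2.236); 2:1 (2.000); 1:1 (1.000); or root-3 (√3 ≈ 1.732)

2:1

Ratio = 51.86 / 25.69 ≈ 2.019.
Distances: 16:9 1.778 (Δ 0.241); root-5 2.236 (Δ 0.217); 2:1 2.000 (Δ 0.019); 1:1 1.000 (Δ 1.019); root-3 1.732 (Δ 0.287).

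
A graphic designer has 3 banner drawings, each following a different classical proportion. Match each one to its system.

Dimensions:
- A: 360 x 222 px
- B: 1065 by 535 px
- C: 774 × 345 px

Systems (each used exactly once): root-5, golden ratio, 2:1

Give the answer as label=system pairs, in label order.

A=golden ratio, B=2:1, C=root-5

Ratios: A ≈ 1.622; B ≈ 1.991; C ≈ 2.243.
Targets: root-5 ≈ 2.236; golden ratio ≈ 1.618; 2:1 ≈ 2.000.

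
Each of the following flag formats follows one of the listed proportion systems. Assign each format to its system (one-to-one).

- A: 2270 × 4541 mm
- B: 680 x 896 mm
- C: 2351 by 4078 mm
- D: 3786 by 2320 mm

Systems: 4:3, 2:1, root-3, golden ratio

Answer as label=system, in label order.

A = 4541/2270 ≈ 2.000 → 2:1 (2.000)
B = 896/680 ≈ 1.318 → 4:3 (1.333)
C = 4078/2351 ≈ 1.735 → root-3 (1.732)
D = 3786/2320 ≈ 1.632 → golden ratio (1.618)

A=2:1, B=4:3, C=root-3, D=golden ratio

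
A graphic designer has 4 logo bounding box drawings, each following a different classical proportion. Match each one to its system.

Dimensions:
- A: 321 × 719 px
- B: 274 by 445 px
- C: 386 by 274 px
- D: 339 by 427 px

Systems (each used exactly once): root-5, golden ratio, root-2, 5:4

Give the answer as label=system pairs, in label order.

Ratios: A ≈ 2.240; B ≈ 1.624; C ≈ 1.409; D ≈ 1.260.
Targets: root-5 ≈ 2.236; golden ratio ≈ 1.618; root-2 ≈ 1.414; 5:4 ≈ 1.250.

A=root-5, B=golden ratio, C=root-2, D=5:4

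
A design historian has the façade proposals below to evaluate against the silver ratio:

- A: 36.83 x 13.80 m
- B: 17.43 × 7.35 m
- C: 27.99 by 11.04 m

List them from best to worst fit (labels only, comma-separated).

B, C, A

A: 36.83/13.80 ≈ 2.669 → |2.669 − 2.414| = 0.255
B: 17.43/7.35 ≈ 2.371 → |2.371 − 2.414| = 0.043
C: 27.99/11.04 ≈ 2.535 → |2.535 − 2.414| = 0.121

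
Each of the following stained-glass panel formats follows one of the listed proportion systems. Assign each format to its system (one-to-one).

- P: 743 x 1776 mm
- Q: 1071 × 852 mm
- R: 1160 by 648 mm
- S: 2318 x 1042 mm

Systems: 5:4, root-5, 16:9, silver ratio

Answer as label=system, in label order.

P=silver ratio, Q=5:4, R=16:9, S=root-5

P = 1776/743 ≈ 2.390 → silver ratio (2.414)
Q = 1071/852 ≈ 1.257 → 5:4 (1.250)
R = 1160/648 ≈ 1.790 → 16:9 (1.778)
S = 2318/1042 ≈ 2.225 → root-5 (2.236)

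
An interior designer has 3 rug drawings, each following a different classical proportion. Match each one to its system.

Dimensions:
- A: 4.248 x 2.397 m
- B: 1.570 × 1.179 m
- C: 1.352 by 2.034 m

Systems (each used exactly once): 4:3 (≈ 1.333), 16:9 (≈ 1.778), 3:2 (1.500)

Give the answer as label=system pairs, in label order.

Ratios: A ≈ 1.772; B ≈ 1.332; C ≈ 1.504.
Targets: 4:3 ≈ 1.333; 16:9 ≈ 1.778; 3:2 ≈ 1.500.

A=16:9, B=4:3, C=3:2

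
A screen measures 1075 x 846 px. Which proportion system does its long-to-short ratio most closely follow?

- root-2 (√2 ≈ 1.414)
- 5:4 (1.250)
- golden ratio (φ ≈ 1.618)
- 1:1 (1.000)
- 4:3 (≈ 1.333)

5:4

Ratio = 1075 / 846 ≈ 1.271.
Distances: root-2 1.414 (Δ 0.143); 5:4 1.250 (Δ 0.021); golden ratio 1.618 (Δ 0.347); 1:1 1.000 (Δ 0.271); 4:3 1.333 (Δ 0.062).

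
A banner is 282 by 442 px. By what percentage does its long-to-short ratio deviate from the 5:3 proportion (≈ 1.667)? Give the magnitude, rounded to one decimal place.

Ratio = 442 / 282 ≈ 1.5674.
Ideal 5:3 ≈ 1.6667. |1.5674 − 1.6667| / 1.6667 ≈ 5.96% → 6.0%.

6.0%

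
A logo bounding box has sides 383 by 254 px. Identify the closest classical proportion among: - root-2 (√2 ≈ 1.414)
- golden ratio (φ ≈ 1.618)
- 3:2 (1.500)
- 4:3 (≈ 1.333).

383/254 ≈ 1.508. Nearest candidates are 3:2 (1.500, off by 0.008) and root-2 (1.414, off by 0.094).

3:2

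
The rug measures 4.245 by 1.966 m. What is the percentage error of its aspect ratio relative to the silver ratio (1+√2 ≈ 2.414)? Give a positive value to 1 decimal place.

10.6%

Ratio = 4.245 / 1.966 ≈ 2.1592.
Ideal silver ratio ≈ 2.4142. |2.1592 − 2.4142| / 2.4142 ≈ 10.56% → 10.6%.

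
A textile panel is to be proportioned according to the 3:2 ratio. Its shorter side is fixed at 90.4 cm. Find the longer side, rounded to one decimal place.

135.6 cm

3:2 = 1.50000.
Longer side = 90.4 × 1.50000 ≈ 135.600 → 135.6 cm.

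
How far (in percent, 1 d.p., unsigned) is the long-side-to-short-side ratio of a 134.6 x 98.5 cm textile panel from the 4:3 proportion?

2.5%

Ratio = 134.6 / 98.5 ≈ 1.3665.
Ideal 4:3 ≈ 1.3333. |1.3665 − 1.3333| / 1.3333 ≈ 2.49% → 2.5%.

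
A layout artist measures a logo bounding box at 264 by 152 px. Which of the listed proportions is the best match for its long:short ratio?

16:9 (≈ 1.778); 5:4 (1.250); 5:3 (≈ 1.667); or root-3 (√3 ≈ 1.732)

root-3

Ratio = 264 / 152 ≈ 1.737.
Distances: 16:9 1.778 (Δ 0.041); 5:4 1.250 (Δ 0.487); 5:3 1.667 (Δ 0.070); root-3 1.732 (Δ 0.005).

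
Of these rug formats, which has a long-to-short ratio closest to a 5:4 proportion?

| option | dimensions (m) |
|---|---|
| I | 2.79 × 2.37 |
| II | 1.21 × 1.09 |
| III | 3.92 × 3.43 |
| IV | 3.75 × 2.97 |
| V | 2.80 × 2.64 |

IV

Target 5:4 ≈ 1.250.
I: 1.177 (Δ0.073)  II: 1.110 (Δ0.140)  III: 1.143 (Δ0.107)  IV: 1.263 (Δ0.013)  V: 1.061 (Δ0.189)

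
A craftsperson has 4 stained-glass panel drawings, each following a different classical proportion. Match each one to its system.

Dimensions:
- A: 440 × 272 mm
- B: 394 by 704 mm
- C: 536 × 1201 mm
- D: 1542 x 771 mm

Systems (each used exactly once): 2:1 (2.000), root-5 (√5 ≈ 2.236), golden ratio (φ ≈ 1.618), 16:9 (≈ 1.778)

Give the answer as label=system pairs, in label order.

A=golden ratio, B=16:9, C=root-5, D=2:1

Ratios: A ≈ 1.618; B ≈ 1.787; C ≈ 2.241; D ≈ 2.000.
Targets: 2:1 ≈ 2.000; root-5 ≈ 2.236; golden ratio ≈ 1.618; 16:9 ≈ 1.778.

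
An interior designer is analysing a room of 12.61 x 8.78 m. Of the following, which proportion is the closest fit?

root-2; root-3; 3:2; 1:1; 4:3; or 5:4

root-2

Ratio = 12.61 / 8.78 ≈ 1.436.
Distances: root-2 1.414 (Δ 0.022); root-3 1.732 (Δ 0.296); 3:2 1.500 (Δ 0.064); 1:1 1.000 (Δ 0.436); 4:3 1.333 (Δ 0.103); 5:4 1.250 (Δ 0.186).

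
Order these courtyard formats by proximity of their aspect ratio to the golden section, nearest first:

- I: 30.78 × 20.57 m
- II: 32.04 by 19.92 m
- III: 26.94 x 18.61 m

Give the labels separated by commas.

II, I, III

I: 30.78/20.57 ≈ 1.496 → |1.496 − 1.618| = 0.122
II: 32.04/19.92 ≈ 1.608 → |1.608 − 1.618| = 0.010
III: 26.94/18.61 ≈ 1.448 → |1.448 − 1.618| = 0.170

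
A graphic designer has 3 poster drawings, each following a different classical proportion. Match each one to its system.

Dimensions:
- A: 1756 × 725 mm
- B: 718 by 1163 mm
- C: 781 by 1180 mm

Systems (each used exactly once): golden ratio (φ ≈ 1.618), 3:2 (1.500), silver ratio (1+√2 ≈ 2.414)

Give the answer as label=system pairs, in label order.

A=silver ratio, B=golden ratio, C=3:2

A = 1756/725 ≈ 2.422 → silver ratio (2.414)
B = 1163/718 ≈ 1.620 → golden ratio (1.618)
C = 1180/781 ≈ 1.511 → 3:2 (1.500)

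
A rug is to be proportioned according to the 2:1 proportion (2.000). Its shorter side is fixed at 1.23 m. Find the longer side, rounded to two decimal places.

2:1 = 2.00000.
Longer side = 1.23 × 2.00000 ≈ 2.4600 → 2.46 m.

2.46 m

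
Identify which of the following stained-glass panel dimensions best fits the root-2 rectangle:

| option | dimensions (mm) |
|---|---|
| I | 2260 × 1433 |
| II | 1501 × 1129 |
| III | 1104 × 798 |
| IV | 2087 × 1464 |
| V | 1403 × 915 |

IV

Ratios (long/short): I ≈ 1.577; II ≈ 1.329; III ≈ 1.383; IV ≈ 1.426; V ≈ 1.533.
root-2 ≈ 1.414; option IV is nearest (Δ 0.012).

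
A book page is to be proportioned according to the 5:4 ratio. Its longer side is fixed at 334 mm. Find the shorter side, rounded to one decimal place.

5:4 = 1.25000.
Shorter side = 334 ÷ 1.25000 ≈ 267.200 → 267.2 mm.

267.2 mm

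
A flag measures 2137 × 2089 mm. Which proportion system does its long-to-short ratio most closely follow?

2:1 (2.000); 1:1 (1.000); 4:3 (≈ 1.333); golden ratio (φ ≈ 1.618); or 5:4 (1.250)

2137/2089 ≈ 1.023. Nearest candidates are 1:1 (1.000, off by 0.023) and 5:4 (1.250, off by 0.227).

1:1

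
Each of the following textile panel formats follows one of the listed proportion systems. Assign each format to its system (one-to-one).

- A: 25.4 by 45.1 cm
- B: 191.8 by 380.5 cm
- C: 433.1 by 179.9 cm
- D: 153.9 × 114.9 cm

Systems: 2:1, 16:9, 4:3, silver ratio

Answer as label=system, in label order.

A=16:9, B=2:1, C=silver ratio, D=4:3

A = 45.1/25.4 ≈ 1.776 → 16:9 (1.778)
B = 380.5/191.8 ≈ 1.984 → 2:1 (2.000)
C = 433.1/179.9 ≈ 2.407 → silver ratio (2.414)
D = 153.9/114.9 ≈ 1.339 → 4:3 (1.333)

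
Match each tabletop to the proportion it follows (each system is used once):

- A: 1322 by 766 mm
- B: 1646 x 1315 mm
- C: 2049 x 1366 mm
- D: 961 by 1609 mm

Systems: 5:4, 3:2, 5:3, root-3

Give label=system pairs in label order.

A = 1322/766 ≈ 1.726 → root-3 (1.732)
B = 1646/1315 ≈ 1.252 → 5:4 (1.250)
C = 2049/1366 ≈ 1.500 → 3:2 (1.500)
D = 1609/961 ≈ 1.674 → 5:3 (1.667)

A=root-3, B=5:4, C=3:2, D=5:3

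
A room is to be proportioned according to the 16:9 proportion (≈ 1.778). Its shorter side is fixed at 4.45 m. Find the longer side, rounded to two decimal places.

7.91 m

16:9 ≈ 1.77778.
Longer side = 4.45 × 1.77778 ≈ 7.9111 → 7.91 m.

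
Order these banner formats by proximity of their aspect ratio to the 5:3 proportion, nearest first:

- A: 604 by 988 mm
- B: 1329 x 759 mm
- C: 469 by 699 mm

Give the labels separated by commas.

A: 988/604 ≈ 1.636 → |1.636 − 1.667| = 0.031
B: 1329/759 ≈ 1.751 → |1.751 − 1.667| = 0.084
C: 699/469 ≈ 1.490 → |1.490 − 1.667| = 0.177

A, B, C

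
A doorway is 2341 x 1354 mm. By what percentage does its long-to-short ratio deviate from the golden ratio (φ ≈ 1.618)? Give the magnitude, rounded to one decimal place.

Ratio = 2341 / 1354 ≈ 1.7290.
Ideal golden ratio ≈ 1.6180. |1.7290 − 1.6180| / 1.6180 ≈ 6.86% → 6.9%.

6.9%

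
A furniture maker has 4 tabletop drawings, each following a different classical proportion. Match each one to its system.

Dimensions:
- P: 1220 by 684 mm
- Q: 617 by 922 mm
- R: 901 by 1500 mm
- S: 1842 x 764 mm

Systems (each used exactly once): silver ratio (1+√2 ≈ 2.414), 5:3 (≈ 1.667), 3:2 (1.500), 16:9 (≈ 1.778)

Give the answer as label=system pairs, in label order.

P = 1220/684 ≈ 1.784 → 16:9 (1.778)
Q = 922/617 ≈ 1.494 → 3:2 (1.500)
R = 1500/901 ≈ 1.665 → 5:3 (1.667)
S = 1842/764 ≈ 2.411 → silver ratio (2.414)

P=16:9, Q=3:2, R=5:3, S=silver ratio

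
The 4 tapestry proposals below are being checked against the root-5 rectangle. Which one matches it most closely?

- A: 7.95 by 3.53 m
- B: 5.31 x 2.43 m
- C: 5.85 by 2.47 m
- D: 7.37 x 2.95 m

Ratios (long/short): A ≈ 2.252; B ≈ 2.185; C ≈ 2.368; D ≈ 2.498.
root-5 ≈ 2.236; option A is nearest (Δ 0.016).

A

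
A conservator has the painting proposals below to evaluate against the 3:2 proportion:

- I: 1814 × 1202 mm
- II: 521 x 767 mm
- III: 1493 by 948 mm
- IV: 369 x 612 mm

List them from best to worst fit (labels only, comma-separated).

I: 1814/1202 ≈ 1.509 → |1.509 − 1.500| = 0.009
II: 767/521 ≈ 1.472 → |1.472 − 1.500| = 0.028
III: 1493/948 ≈ 1.575 → |1.575 − 1.500| = 0.075
IV: 612/369 ≈ 1.659 → |1.659 − 1.500| = 0.159

I, II, III, IV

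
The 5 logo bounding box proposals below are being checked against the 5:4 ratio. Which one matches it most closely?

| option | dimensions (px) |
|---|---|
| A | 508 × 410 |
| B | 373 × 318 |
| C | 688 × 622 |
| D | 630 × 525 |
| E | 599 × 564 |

Ratios (long/short): A ≈ 1.239; B ≈ 1.173; C ≈ 1.106; D ≈ 1.200; E ≈ 1.062.
5:4 ≈ 1.250; option A is nearest (Δ 0.011).

A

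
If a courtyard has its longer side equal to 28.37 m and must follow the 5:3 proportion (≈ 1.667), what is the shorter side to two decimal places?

5:3 ≈ 1.66667.
Shorter side = 28.37 ÷ 1.66667 ≈ 17.0220 → 17.02 m.

17.02 m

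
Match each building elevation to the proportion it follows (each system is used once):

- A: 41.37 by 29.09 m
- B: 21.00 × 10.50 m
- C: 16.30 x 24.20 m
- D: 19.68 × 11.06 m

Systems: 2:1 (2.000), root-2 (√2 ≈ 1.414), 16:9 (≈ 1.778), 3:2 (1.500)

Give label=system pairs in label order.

A=root-2, B=2:1, C=3:2, D=16:9

Ratios: A ≈ 1.422; B ≈ 2.000; C ≈ 1.485; D ≈ 1.779.
Targets: 2:1 ≈ 2.000; root-2 ≈ 1.414; 16:9 ≈ 1.778; 3:2 ≈ 1.500.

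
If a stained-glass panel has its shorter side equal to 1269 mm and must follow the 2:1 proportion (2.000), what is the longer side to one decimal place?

2:1 = 2.00000.
Longer side = 1269 × 2.00000 ≈ 2538.000 → 2538.0 mm.

2538.0 mm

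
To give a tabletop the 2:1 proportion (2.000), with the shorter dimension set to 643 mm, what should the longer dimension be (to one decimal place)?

2:1 = 2.00000.
Longer side = 643 × 2.00000 ≈ 1286.000 → 1286.0 mm.

1286.0 mm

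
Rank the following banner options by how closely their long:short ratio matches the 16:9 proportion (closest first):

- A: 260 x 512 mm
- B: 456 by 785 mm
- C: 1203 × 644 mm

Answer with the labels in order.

Ratios: A = 512 / 260 ≈ 1.969; B = 785 / 456 ≈ 1.721; C = 1203 / 644 ≈ 1.868.
|Δ from 1.778|: A 0.191; B 0.057; C 0.090.

B, C, A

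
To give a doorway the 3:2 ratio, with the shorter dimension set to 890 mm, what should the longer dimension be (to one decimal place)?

1335.0 mm

3:2 = 1.50000.
Longer side = 890 × 1.50000 ≈ 1335.000 → 1335.0 mm.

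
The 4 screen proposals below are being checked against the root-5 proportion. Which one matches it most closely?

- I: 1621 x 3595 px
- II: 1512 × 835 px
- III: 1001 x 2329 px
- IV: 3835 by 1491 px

Ratios (long/short): I ≈ 2.218; II ≈ 1.811; III ≈ 2.327; IV ≈ 2.572.
root-5 ≈ 2.236; option I is nearest (Δ 0.018).

I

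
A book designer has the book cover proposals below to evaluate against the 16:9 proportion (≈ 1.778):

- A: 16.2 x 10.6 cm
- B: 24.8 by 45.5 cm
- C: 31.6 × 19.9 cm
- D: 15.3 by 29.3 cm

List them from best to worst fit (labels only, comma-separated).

Ratios: A = 16.2 / 10.6 ≈ 1.528; B = 45.5 / 24.8 ≈ 1.835; C = 31.6 / 19.9 ≈ 1.588; D = 29.3 / 15.3 ≈ 1.915.
|Δ from 1.778|: A 0.250; B 0.057; C 0.190; D 0.137.

B, D, C, A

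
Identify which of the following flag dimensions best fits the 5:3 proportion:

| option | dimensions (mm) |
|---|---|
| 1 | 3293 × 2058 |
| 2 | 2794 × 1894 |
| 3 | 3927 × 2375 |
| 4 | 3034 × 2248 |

Target 5:3 ≈ 1.667.
1: 1.600 (Δ0.067)  2: 1.475 (Δ0.192)  3: 1.653 (Δ0.014)  4: 1.350 (Δ0.317)

3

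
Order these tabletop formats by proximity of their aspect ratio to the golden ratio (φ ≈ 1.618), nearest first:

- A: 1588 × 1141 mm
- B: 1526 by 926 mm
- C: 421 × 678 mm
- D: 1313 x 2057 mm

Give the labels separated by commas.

A: 1588/1141 ≈ 1.392 → |1.392 − 1.618| = 0.226
B: 1526/926 ≈ 1.648 → |1.648 − 1.618| = 0.030
C: 678/421 ≈ 1.610 → |1.610 − 1.618| = 0.008
D: 2057/1313 ≈ 1.567 → |1.567 − 1.618| = 0.051

C, B, D, A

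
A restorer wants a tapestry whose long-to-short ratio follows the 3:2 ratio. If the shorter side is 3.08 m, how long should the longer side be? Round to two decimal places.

3:2 = 1.50000.
Longer side = 3.08 × 1.50000 ≈ 4.6200 → 4.62 m.

4.62 m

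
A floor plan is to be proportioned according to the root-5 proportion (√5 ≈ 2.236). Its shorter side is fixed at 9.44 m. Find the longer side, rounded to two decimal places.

root-5 ≈ 2.23607.
Longer side = 9.44 × 2.23607 ≈ 21.1085 → 21.11 m.

21.11 m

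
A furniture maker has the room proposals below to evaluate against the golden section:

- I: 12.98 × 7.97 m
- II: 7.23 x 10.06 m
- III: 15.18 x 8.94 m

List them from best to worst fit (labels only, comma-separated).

I: 12.98/7.97 ≈ 1.629 → |1.629 − 1.618| = 0.011
II: 10.06/7.23 ≈ 1.391 → |1.391 − 1.618| = 0.227
III: 15.18/8.94 ≈ 1.698 → |1.698 − 1.618| = 0.080

I, III, II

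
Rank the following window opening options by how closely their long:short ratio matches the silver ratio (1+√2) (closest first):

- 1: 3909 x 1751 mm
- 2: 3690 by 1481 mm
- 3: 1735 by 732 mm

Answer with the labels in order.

1: 3909/1751 ≈ 2.232 → |2.232 − 2.414| = 0.182
2: 3690/1481 ≈ 2.492 → |2.492 − 2.414| = 0.078
3: 1735/732 ≈ 2.370 → |2.370 − 2.414| = 0.044

3, 2, 1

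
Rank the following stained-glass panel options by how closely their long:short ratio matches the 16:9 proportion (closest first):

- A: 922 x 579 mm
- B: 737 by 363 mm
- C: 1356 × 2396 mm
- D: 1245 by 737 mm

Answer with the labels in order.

C, D, A, B

Ratios: A = 922 / 579 ≈ 1.592; B = 737 / 363 ≈ 2.030; C = 2396 / 1356 ≈ 1.767; D = 1245 / 737 ≈ 1.689.
|Δ from 1.778|: A 0.186; B 0.252; C 0.011; D 0.089.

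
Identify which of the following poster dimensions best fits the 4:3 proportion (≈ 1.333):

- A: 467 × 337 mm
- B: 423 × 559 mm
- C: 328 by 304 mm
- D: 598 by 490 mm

B

Ratios (long/short): A ≈ 1.386; B ≈ 1.322; C ≈ 1.079; D ≈ 1.220.
4:3 ≈ 1.333; option B is nearest (Δ 0.011).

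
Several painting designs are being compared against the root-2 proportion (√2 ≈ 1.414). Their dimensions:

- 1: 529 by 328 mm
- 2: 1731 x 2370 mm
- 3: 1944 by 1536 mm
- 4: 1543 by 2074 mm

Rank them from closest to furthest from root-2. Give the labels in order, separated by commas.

2, 4, 3, 1

1: 529/328 ≈ 1.613 → |1.613 − 1.414| = 0.199
2: 2370/1731 ≈ 1.369 → |1.369 − 1.414| = 0.045
3: 1944/1536 ≈ 1.266 → |1.266 − 1.414| = 0.148
4: 2074/1543 ≈ 1.344 → |1.344 − 1.414| = 0.070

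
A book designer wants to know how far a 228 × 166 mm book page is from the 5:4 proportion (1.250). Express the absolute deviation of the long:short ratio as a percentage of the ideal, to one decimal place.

Ratio = 228 / 166 ≈ 1.3735.
Ideal 5:4 = 1.2500. |1.3735 − 1.2500| / 1.2500 ≈ 9.88% → 9.9%.

9.9%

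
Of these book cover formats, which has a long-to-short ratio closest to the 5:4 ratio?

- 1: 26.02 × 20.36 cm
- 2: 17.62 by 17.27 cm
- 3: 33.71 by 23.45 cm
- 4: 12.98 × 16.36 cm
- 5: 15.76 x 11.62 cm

4

Ratios (long/short): 1 ≈ 1.278; 2 ≈ 1.020; 3 ≈ 1.438; 4 ≈ 1.260; 5 ≈ 1.356.
5:4 ≈ 1.250; option 4 is nearest (Δ 0.010).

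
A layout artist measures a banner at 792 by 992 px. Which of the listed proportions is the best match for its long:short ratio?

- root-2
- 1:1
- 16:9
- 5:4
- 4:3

5:4

Ratio = 992 / 792 ≈ 1.253.
Distances: root-2 1.414 (Δ 0.161); 1:1 1.000 (Δ 0.253); 16:9 1.778 (Δ 0.525); 5:4 1.250 (Δ 0.003); 4:3 1.333 (Δ 0.080).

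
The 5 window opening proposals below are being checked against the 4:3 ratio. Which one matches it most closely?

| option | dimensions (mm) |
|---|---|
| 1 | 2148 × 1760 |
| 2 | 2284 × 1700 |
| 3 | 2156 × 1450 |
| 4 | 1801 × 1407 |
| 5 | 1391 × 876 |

2

Target 4:3 ≈ 1.333.
1: 1.220 (Δ0.113)  2: 1.344 (Δ0.011)  3: 1.487 (Δ0.154)  4: 1.280 (Δ0.053)  5: 1.588 (Δ0.255)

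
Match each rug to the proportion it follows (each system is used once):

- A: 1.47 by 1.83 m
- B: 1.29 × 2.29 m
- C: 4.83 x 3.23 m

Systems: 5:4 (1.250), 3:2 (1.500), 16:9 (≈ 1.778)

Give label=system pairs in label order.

A = 1.83/1.47 ≈ 1.245 → 5:4 (1.250)
B = 2.29/1.29 ≈ 1.775 → 16:9 (1.778)
C = 4.83/3.23 ≈ 1.495 → 3:2 (1.500)

A=5:4, B=16:9, C=3:2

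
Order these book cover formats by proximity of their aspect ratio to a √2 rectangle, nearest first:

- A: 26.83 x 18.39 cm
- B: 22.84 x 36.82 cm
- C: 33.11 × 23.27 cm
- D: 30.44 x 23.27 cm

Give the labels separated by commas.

C, A, D, B

A: 26.83/18.39 ≈ 1.459 → |1.459 − 1.414| = 0.045
B: 36.82/22.84 ≈ 1.612 → |1.612 − 1.414| = 0.198
C: 33.11/23.27 ≈ 1.423 → |1.423 − 1.414| = 0.009
D: 30.44/23.27 ≈ 1.308 → |1.308 − 1.414| = 0.106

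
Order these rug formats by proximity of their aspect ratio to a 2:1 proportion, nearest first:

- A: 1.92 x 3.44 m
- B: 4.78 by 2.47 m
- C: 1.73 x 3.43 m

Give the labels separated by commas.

C, B, A

A: 3.44/1.92 ≈ 1.792 → |1.792 − 2.000| = 0.208
B: 4.78/2.47 ≈ 1.935 → |1.935 − 2.000| = 0.065
C: 3.43/1.73 ≈ 1.983 → |1.983 − 2.000| = 0.017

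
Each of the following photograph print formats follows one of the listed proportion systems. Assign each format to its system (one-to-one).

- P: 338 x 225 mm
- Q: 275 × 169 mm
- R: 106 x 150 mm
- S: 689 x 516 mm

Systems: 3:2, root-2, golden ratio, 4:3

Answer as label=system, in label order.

Ratios: P ≈ 1.502; Q ≈ 1.627; R ≈ 1.415; S ≈ 1.335.
Targets: 3:2 ≈ 1.500; root-2 ≈ 1.414; golden ratio ≈ 1.618; 4:3 ≈ 1.333.

P=3:2, Q=golden ratio, R=root-2, S=4:3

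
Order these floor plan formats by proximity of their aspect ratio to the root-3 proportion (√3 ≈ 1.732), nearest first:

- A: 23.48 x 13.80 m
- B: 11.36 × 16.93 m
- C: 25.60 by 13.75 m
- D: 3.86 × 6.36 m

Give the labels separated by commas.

Ratios: A = 23.48 / 13.80 ≈ 1.701; B = 16.93 / 11.36 ≈ 1.490; C = 25.60 / 13.75 ≈ 1.862; D = 6.36 / 3.86 ≈ 1.648.
|Δ from 1.732|: A 0.031; B 0.242; C 0.130; D 0.084.

A, D, C, B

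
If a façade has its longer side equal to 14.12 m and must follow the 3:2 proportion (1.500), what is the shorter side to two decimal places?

3:2 = 1.50000.
Shorter side = 14.12 ÷ 1.50000 ≈ 9.4133 → 9.41 m.

9.41 m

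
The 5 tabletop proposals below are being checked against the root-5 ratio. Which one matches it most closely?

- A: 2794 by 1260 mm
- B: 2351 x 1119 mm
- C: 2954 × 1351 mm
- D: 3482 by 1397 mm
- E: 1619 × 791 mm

Target root-5 ≈ 2.236.
A: 2.217 (Δ0.019)  B: 2.101 (Δ0.135)  C: 2.187 (Δ0.049)  D: 2.492 (Δ0.256)  E: 2.047 (Δ0.189)

A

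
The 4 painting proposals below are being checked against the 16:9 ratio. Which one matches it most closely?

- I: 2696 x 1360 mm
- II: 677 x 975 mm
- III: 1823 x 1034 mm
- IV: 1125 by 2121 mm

Ratios (long/short): I ≈ 1.982; II ≈ 1.440; III ≈ 1.763; IV ≈ 1.885.
16:9 ≈ 1.778; option III is nearest (Δ 0.015).

III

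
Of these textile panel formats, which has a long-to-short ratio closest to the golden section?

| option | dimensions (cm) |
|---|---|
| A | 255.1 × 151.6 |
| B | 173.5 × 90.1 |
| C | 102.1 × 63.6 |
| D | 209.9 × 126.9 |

C

Target golden ratio ≈ 1.618.
A: 1.683 (Δ0.065)  B: 1.926 (Δ0.308)  C: 1.605 (Δ0.013)  D: 1.654 (Δ0.036)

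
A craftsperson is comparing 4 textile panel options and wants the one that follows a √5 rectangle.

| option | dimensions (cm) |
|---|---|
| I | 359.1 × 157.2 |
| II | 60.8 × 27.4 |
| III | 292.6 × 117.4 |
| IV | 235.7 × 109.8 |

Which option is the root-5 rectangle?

Ratios (long/short): I ≈ 2.284; II ≈ 2.219; III ≈ 2.492; IV ≈ 2.147.
root-5 ≈ 2.236; option II is nearest (Δ 0.017).

II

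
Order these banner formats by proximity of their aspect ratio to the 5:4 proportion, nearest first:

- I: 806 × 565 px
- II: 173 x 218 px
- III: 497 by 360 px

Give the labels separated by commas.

II, III, I

Ratios: I = 806 / 565 ≈ 1.427; II = 218 / 173 ≈ 1.260; III = 497 / 360 ≈ 1.381.
|Δ from 1.250|: I 0.177; II 0.010; III 0.131.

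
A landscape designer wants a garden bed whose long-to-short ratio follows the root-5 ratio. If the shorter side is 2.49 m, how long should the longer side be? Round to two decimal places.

5.57 m

root-5 ≈ 2.23607.
Longer side = 2.49 × 2.23607 ≈ 5.5678 → 5.57 m.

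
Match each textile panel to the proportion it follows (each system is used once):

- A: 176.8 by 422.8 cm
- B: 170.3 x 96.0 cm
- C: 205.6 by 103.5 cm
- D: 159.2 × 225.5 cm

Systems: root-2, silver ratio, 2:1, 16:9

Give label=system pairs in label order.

A=silver ratio, B=16:9, C=2:1, D=root-2

A = 422.8/176.8 ≈ 2.391 → silver ratio (2.414)
B = 170.3/96.0 ≈ 1.774 → 16:9 (1.778)
C = 205.6/103.5 ≈ 1.986 → 2:1 (2.000)
D = 225.5/159.2 ≈ 1.416 → root-2 (1.414)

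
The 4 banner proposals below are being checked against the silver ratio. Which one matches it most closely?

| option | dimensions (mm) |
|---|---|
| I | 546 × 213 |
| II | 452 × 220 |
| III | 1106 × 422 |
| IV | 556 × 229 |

Ratios (long/short): I ≈ 2.563; II ≈ 2.055; III ≈ 2.621; IV ≈ 2.428.
silver ratio ≈ 2.414; option IV is nearest (Δ 0.014).

IV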